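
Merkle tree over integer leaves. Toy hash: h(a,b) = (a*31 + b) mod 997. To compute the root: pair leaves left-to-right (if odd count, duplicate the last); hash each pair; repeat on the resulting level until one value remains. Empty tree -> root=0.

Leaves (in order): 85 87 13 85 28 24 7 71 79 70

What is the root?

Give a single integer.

Answer: 449

Derivation:
L0: [85, 87, 13, 85, 28, 24, 7, 71, 79, 70]
L1: h(85,87)=(85*31+87)%997=728 h(13,85)=(13*31+85)%997=488 h(28,24)=(28*31+24)%997=892 h(7,71)=(7*31+71)%997=288 h(79,70)=(79*31+70)%997=525 -> [728, 488, 892, 288, 525]
L2: h(728,488)=(728*31+488)%997=125 h(892,288)=(892*31+288)%997=24 h(525,525)=(525*31+525)%997=848 -> [125, 24, 848]
L3: h(125,24)=(125*31+24)%997=908 h(848,848)=(848*31+848)%997=217 -> [908, 217]
L4: h(908,217)=(908*31+217)%997=449 -> [449]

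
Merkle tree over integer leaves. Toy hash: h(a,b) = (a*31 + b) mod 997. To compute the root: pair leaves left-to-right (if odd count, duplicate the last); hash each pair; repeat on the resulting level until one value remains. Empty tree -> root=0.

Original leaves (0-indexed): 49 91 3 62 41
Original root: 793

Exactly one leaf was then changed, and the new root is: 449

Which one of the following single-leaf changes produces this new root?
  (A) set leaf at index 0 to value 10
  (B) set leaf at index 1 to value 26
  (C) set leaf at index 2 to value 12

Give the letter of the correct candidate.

Original leaves: [49, 91, 3, 62, 41]
Target new root: 449
Try each candidate change and compute the resulting root:
Candidate A: set leaf[0] = 10 -> leaves = [10, 91, 3, 62, 41]
  L0: [10, 91, 3, 62, 41]
  L1: h(10,91)=(10*31+91)%997=401 h(3,62)=(3*31+62)%997=155 h(41,41)=(41*31+41)%997=315 -> [401, 155, 315]
  L2: h(401,155)=(401*31+155)%997=622 h(315,315)=(315*31+315)%997=110 -> [622, 110]
  L3: h(622,110)=(622*31+110)%997=449 -> [449]
  root = 449 == target 449  ** MATCH **
Candidate B: set leaf[1] = 26 -> leaves = [49, 26, 3, 62, 41]
  L0: [49, 26, 3, 62, 41]
  L1: h(49,26)=(49*31+26)%997=548 h(3,62)=(3*31+62)%997=155 h(41,41)=(41*31+41)%997=315 -> [548, 155, 315]
  L2: h(548,155)=(548*31+155)%997=194 h(315,315)=(315*31+315)%997=110 -> [194, 110]
  L3: h(194,110)=(194*31+110)%997=142 -> [142]
  root = 142 != target 449
Candidate C: set leaf[2] = 12 -> leaves = [49, 91, 12, 62, 41]
  L0: [49, 91, 12, 62, 41]
  L1: h(49,91)=(49*31+91)%997=613 h(12,62)=(12*31+62)%997=434 h(41,41)=(41*31+41)%997=315 -> [613, 434, 315]
  L2: h(613,434)=(613*31+434)%997=494 h(315,315)=(315*31+315)%997=110 -> [494, 110]
  L3: h(494,110)=(494*31+110)%997=469 -> [469]
  root = 469 != target 449
Candidate A produces the target root.

Answer: A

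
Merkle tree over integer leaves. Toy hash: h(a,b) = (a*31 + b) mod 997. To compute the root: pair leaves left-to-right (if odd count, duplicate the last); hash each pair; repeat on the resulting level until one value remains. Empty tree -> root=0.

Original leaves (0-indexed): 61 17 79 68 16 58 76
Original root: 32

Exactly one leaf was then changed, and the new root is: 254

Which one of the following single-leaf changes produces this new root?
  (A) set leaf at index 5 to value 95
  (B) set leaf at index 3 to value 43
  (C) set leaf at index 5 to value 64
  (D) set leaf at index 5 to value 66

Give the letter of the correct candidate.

Original leaves: [61, 17, 79, 68, 16, 58, 76]
Target new root: 254
Try each candidate change and compute the resulting root:
Candidate A: set leaf[5] = 95 -> leaves = [61, 17, 79, 68, 16, 95, 76]
  L0: [61, 17, 79, 68, 16, 95, 76]
  L1: h(61,17)=(61*31+17)%997=911 h(79,68)=(79*31+68)%997=523 h(16,95)=(16*31+95)%997=591 h(76,76)=(76*31+76)%997=438 -> [911, 523, 591, 438]
  L2: h(911,523)=(911*31+523)%997=848 h(591,438)=(591*31+438)%997=813 -> [848, 813]
  L3: h(848,813)=(848*31+813)%997=182 -> [182]
  root = 182 != target 254
Candidate B: set leaf[3] = 43 -> leaves = [61, 17, 79, 43, 16, 58, 76]
  L0: [61, 17, 79, 43, 16, 58, 76]
  L1: h(61,17)=(61*31+17)%997=911 h(79,43)=(79*31+43)%997=498 h(16,58)=(16*31+58)%997=554 h(76,76)=(76*31+76)%997=438 -> [911, 498, 554, 438]
  L2: h(911,498)=(911*31+498)%997=823 h(554,438)=(554*31+438)%997=663 -> [823, 663]
  L3: h(823,663)=(823*31+663)%997=254 -> [254]
  root = 254 == target 254  ** MATCH **
Candidate C: set leaf[5] = 64 -> leaves = [61, 17, 79, 68, 16, 64, 76]
  L0: [61, 17, 79, 68, 16, 64, 76]
  L1: h(61,17)=(61*31+17)%997=911 h(79,68)=(79*31+68)%997=523 h(16,64)=(16*31+64)%997=560 h(76,76)=(76*31+76)%997=438 -> [911, 523, 560, 438]
  L2: h(911,523)=(911*31+523)%997=848 h(560,438)=(560*31+438)%997=849 -> [848, 849]
  L3: h(848,849)=(848*31+849)%997=218 -> [218]
  root = 218 != target 254
Candidate D: set leaf[5] = 66 -> leaves = [61, 17, 79, 68, 16, 66, 76]
  L0: [61, 17, 79, 68, 16, 66, 76]
  L1: h(61,17)=(61*31+17)%997=911 h(79,68)=(79*31+68)%997=523 h(16,66)=(16*31+66)%997=562 h(76,76)=(76*31+76)%997=438 -> [911, 523, 562, 438]
  L2: h(911,523)=(911*31+523)%997=848 h(562,438)=(562*31+438)%997=911 -> [848, 911]
  L3: h(848,911)=(848*31+911)%997=280 -> [280]
  root = 280 != target 254
Candidate B produces the target root.

Answer: B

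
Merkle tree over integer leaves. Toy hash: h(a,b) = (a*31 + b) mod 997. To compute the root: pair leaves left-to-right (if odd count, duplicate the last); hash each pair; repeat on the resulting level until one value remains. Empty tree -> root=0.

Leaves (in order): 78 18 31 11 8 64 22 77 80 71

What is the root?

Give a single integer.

Answer: 563

Derivation:
L0: [78, 18, 31, 11, 8, 64, 22, 77, 80, 71]
L1: h(78,18)=(78*31+18)%997=442 h(31,11)=(31*31+11)%997=972 h(8,64)=(8*31+64)%997=312 h(22,77)=(22*31+77)%997=759 h(80,71)=(80*31+71)%997=557 -> [442, 972, 312, 759, 557]
L2: h(442,972)=(442*31+972)%997=716 h(312,759)=(312*31+759)%997=461 h(557,557)=(557*31+557)%997=875 -> [716, 461, 875]
L3: h(716,461)=(716*31+461)%997=723 h(875,875)=(875*31+875)%997=84 -> [723, 84]
L4: h(723,84)=(723*31+84)%997=563 -> [563]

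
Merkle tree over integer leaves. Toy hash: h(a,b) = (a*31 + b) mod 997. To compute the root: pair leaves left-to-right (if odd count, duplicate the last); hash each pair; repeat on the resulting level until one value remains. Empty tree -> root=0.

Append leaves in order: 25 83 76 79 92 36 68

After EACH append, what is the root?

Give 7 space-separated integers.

After append 25 (leaves=[25]):
  L0: [25]
  root=25
After append 83 (leaves=[25, 83]):
  L0: [25, 83]
  L1: h(25,83)=(25*31+83)%997=858 -> [858]
  root=858
After append 76 (leaves=[25, 83, 76]):
  L0: [25, 83, 76]
  L1: h(25,83)=(25*31+83)%997=858 h(76,76)=(76*31+76)%997=438 -> [858, 438]
  L2: h(858,438)=(858*31+438)%997=117 -> [117]
  root=117
After append 79 (leaves=[25, 83, 76, 79]):
  L0: [25, 83, 76, 79]
  L1: h(25,83)=(25*31+83)%997=858 h(76,79)=(76*31+79)%997=441 -> [858, 441]
  L2: h(858,441)=(858*31+441)%997=120 -> [120]
  root=120
After append 92 (leaves=[25, 83, 76, 79, 92]):
  L0: [25, 83, 76, 79, 92]
  L1: h(25,83)=(25*31+83)%997=858 h(76,79)=(76*31+79)%997=441 h(92,92)=(92*31+92)%997=950 -> [858, 441, 950]
  L2: h(858,441)=(858*31+441)%997=120 h(950,950)=(950*31+950)%997=490 -> [120, 490]
  L3: h(120,490)=(120*31+490)%997=222 -> [222]
  root=222
After append 36 (leaves=[25, 83, 76, 79, 92, 36]):
  L0: [25, 83, 76, 79, 92, 36]
  L1: h(25,83)=(25*31+83)%997=858 h(76,79)=(76*31+79)%997=441 h(92,36)=(92*31+36)%997=894 -> [858, 441, 894]
  L2: h(858,441)=(858*31+441)%997=120 h(894,894)=(894*31+894)%997=692 -> [120, 692]
  L3: h(120,692)=(120*31+692)%997=424 -> [424]
  root=424
After append 68 (leaves=[25, 83, 76, 79, 92, 36, 68]):
  L0: [25, 83, 76, 79, 92, 36, 68]
  L1: h(25,83)=(25*31+83)%997=858 h(76,79)=(76*31+79)%997=441 h(92,36)=(92*31+36)%997=894 h(68,68)=(68*31+68)%997=182 -> [858, 441, 894, 182]
  L2: h(858,441)=(858*31+441)%997=120 h(894,182)=(894*31+182)%997=977 -> [120, 977]
  L3: h(120,977)=(120*31+977)%997=709 -> [709]
  root=709

Answer: 25 858 117 120 222 424 709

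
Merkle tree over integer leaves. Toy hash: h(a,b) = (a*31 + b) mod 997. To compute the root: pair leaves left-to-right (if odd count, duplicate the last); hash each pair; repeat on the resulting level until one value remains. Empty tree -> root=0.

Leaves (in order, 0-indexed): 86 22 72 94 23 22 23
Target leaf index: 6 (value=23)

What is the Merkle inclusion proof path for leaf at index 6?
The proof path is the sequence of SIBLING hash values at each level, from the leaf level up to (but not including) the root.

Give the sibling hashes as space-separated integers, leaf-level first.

Answer: 23 735 909

Derivation:
L0 (leaves): [86, 22, 72, 94, 23, 22, 23], target index=6
L1: h(86,22)=(86*31+22)%997=694 [pair 0] h(72,94)=(72*31+94)%997=332 [pair 1] h(23,22)=(23*31+22)%997=735 [pair 2] h(23,23)=(23*31+23)%997=736 [pair 3] -> [694, 332, 735, 736]
  Sibling for proof at L0: 23
L2: h(694,332)=(694*31+332)%997=909 [pair 0] h(735,736)=(735*31+736)%997=590 [pair 1] -> [909, 590]
  Sibling for proof at L1: 735
L3: h(909,590)=(909*31+590)%997=853 [pair 0] -> [853]
  Sibling for proof at L2: 909
Root: 853
Proof path (sibling hashes from leaf to root): [23, 735, 909]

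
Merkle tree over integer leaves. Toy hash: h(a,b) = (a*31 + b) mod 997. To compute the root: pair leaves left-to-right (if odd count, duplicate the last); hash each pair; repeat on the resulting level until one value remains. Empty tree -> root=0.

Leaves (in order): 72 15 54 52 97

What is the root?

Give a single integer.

L0: [72, 15, 54, 52, 97]
L1: h(72,15)=(72*31+15)%997=253 h(54,52)=(54*31+52)%997=729 h(97,97)=(97*31+97)%997=113 -> [253, 729, 113]
L2: h(253,729)=(253*31+729)%997=596 h(113,113)=(113*31+113)%997=625 -> [596, 625]
L3: h(596,625)=(596*31+625)%997=158 -> [158]

Answer: 158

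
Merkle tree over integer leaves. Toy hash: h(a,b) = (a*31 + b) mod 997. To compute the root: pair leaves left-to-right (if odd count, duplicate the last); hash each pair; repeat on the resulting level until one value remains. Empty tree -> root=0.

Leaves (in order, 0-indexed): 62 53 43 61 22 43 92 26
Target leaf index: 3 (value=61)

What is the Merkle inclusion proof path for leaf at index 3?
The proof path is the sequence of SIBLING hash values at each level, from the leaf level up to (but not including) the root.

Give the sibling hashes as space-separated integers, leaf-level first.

Answer: 43 978 428

Derivation:
L0 (leaves): [62, 53, 43, 61, 22, 43, 92, 26], target index=3
L1: h(62,53)=(62*31+53)%997=978 [pair 0] h(43,61)=(43*31+61)%997=397 [pair 1] h(22,43)=(22*31+43)%997=725 [pair 2] h(92,26)=(92*31+26)%997=884 [pair 3] -> [978, 397, 725, 884]
  Sibling for proof at L0: 43
L2: h(978,397)=(978*31+397)%997=805 [pair 0] h(725,884)=(725*31+884)%997=428 [pair 1] -> [805, 428]
  Sibling for proof at L1: 978
L3: h(805,428)=(805*31+428)%997=458 [pair 0] -> [458]
  Sibling for proof at L2: 428
Root: 458
Proof path (sibling hashes from leaf to root): [43, 978, 428]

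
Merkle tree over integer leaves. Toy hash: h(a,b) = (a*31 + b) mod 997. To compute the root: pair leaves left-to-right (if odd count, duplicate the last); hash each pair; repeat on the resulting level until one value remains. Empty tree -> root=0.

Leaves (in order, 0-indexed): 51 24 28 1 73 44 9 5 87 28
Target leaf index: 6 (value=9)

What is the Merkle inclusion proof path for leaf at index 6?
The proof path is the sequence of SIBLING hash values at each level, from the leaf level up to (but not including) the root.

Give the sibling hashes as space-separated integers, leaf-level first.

L0 (leaves): [51, 24, 28, 1, 73, 44, 9, 5, 87, 28], target index=6
L1: h(51,24)=(51*31+24)%997=608 [pair 0] h(28,1)=(28*31+1)%997=869 [pair 1] h(73,44)=(73*31+44)%997=313 [pair 2] h(9,5)=(9*31+5)%997=284 [pair 3] h(87,28)=(87*31+28)%997=731 [pair 4] -> [608, 869, 313, 284, 731]
  Sibling for proof at L0: 5
L2: h(608,869)=(608*31+869)%997=774 [pair 0] h(313,284)=(313*31+284)%997=17 [pair 1] h(731,731)=(731*31+731)%997=461 [pair 2] -> [774, 17, 461]
  Sibling for proof at L1: 313
L3: h(774,17)=(774*31+17)%997=83 [pair 0] h(461,461)=(461*31+461)%997=794 [pair 1] -> [83, 794]
  Sibling for proof at L2: 774
L4: h(83,794)=(83*31+794)%997=376 [pair 0] -> [376]
  Sibling for proof at L3: 794
Root: 376
Proof path (sibling hashes from leaf to root): [5, 313, 774, 794]

Answer: 5 313 774 794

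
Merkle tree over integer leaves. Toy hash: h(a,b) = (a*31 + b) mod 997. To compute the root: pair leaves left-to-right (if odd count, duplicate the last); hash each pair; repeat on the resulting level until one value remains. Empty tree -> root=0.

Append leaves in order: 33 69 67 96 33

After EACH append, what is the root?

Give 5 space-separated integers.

Answer: 33 95 104 133 29

Derivation:
After append 33 (leaves=[33]):
  L0: [33]
  root=33
After append 69 (leaves=[33, 69]):
  L0: [33, 69]
  L1: h(33,69)=(33*31+69)%997=95 -> [95]
  root=95
After append 67 (leaves=[33, 69, 67]):
  L0: [33, 69, 67]
  L1: h(33,69)=(33*31+69)%997=95 h(67,67)=(67*31+67)%997=150 -> [95, 150]
  L2: h(95,150)=(95*31+150)%997=104 -> [104]
  root=104
After append 96 (leaves=[33, 69, 67, 96]):
  L0: [33, 69, 67, 96]
  L1: h(33,69)=(33*31+69)%997=95 h(67,96)=(67*31+96)%997=179 -> [95, 179]
  L2: h(95,179)=(95*31+179)%997=133 -> [133]
  root=133
After append 33 (leaves=[33, 69, 67, 96, 33]):
  L0: [33, 69, 67, 96, 33]
  L1: h(33,69)=(33*31+69)%997=95 h(67,96)=(67*31+96)%997=179 h(33,33)=(33*31+33)%997=59 -> [95, 179, 59]
  L2: h(95,179)=(95*31+179)%997=133 h(59,59)=(59*31+59)%997=891 -> [133, 891]
  L3: h(133,891)=(133*31+891)%997=29 -> [29]
  root=29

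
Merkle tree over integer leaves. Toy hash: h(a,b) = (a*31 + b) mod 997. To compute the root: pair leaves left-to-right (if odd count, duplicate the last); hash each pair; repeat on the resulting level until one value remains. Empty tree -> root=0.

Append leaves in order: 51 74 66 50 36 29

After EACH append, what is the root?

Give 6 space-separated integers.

Answer: 51 658 576 560 386 162

Derivation:
After append 51 (leaves=[51]):
  L0: [51]
  root=51
After append 74 (leaves=[51, 74]):
  L0: [51, 74]
  L1: h(51,74)=(51*31+74)%997=658 -> [658]
  root=658
After append 66 (leaves=[51, 74, 66]):
  L0: [51, 74, 66]
  L1: h(51,74)=(51*31+74)%997=658 h(66,66)=(66*31+66)%997=118 -> [658, 118]
  L2: h(658,118)=(658*31+118)%997=576 -> [576]
  root=576
After append 50 (leaves=[51, 74, 66, 50]):
  L0: [51, 74, 66, 50]
  L1: h(51,74)=(51*31+74)%997=658 h(66,50)=(66*31+50)%997=102 -> [658, 102]
  L2: h(658,102)=(658*31+102)%997=560 -> [560]
  root=560
After append 36 (leaves=[51, 74, 66, 50, 36]):
  L0: [51, 74, 66, 50, 36]
  L1: h(51,74)=(51*31+74)%997=658 h(66,50)=(66*31+50)%997=102 h(36,36)=(36*31+36)%997=155 -> [658, 102, 155]
  L2: h(658,102)=(658*31+102)%997=560 h(155,155)=(155*31+155)%997=972 -> [560, 972]
  L3: h(560,972)=(560*31+972)%997=386 -> [386]
  root=386
After append 29 (leaves=[51, 74, 66, 50, 36, 29]):
  L0: [51, 74, 66, 50, 36, 29]
  L1: h(51,74)=(51*31+74)%997=658 h(66,50)=(66*31+50)%997=102 h(36,29)=(36*31+29)%997=148 -> [658, 102, 148]
  L2: h(658,102)=(658*31+102)%997=560 h(148,148)=(148*31+148)%997=748 -> [560, 748]
  L3: h(560,748)=(560*31+748)%997=162 -> [162]
  root=162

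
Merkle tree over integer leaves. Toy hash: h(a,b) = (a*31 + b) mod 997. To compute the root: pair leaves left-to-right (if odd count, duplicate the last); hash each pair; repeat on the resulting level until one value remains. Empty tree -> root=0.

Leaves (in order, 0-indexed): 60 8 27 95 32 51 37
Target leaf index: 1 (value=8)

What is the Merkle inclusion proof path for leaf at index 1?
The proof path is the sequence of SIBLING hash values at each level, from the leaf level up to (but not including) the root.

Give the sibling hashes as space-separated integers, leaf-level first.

Answer: 60 932 616

Derivation:
L0 (leaves): [60, 8, 27, 95, 32, 51, 37], target index=1
L1: h(60,8)=(60*31+8)%997=871 [pair 0] h(27,95)=(27*31+95)%997=932 [pair 1] h(32,51)=(32*31+51)%997=46 [pair 2] h(37,37)=(37*31+37)%997=187 [pair 3] -> [871, 932, 46, 187]
  Sibling for proof at L0: 60
L2: h(871,932)=(871*31+932)%997=17 [pair 0] h(46,187)=(46*31+187)%997=616 [pair 1] -> [17, 616]
  Sibling for proof at L1: 932
L3: h(17,616)=(17*31+616)%997=146 [pair 0] -> [146]
  Sibling for proof at L2: 616
Root: 146
Proof path (sibling hashes from leaf to root): [60, 932, 616]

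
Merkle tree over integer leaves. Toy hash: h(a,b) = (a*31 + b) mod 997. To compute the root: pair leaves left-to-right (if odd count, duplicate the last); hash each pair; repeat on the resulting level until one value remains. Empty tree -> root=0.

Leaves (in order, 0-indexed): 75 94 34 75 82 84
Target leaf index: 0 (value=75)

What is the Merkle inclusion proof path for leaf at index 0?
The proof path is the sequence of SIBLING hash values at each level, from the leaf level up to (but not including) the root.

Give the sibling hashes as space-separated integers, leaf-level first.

L0 (leaves): [75, 94, 34, 75, 82, 84], target index=0
L1: h(75,94)=(75*31+94)%997=425 [pair 0] h(34,75)=(34*31+75)%997=132 [pair 1] h(82,84)=(82*31+84)%997=632 [pair 2] -> [425, 132, 632]
  Sibling for proof at L0: 94
L2: h(425,132)=(425*31+132)%997=346 [pair 0] h(632,632)=(632*31+632)%997=284 [pair 1] -> [346, 284]
  Sibling for proof at L1: 132
L3: h(346,284)=(346*31+284)%997=43 [pair 0] -> [43]
  Sibling for proof at L2: 284
Root: 43
Proof path (sibling hashes from leaf to root): [94, 132, 284]

Answer: 94 132 284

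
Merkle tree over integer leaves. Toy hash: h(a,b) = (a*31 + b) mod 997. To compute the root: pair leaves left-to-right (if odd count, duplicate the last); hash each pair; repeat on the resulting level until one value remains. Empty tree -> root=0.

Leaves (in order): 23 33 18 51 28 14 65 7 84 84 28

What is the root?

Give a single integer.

Answer: 269

Derivation:
L0: [23, 33, 18, 51, 28, 14, 65, 7, 84, 84, 28]
L1: h(23,33)=(23*31+33)%997=746 h(18,51)=(18*31+51)%997=609 h(28,14)=(28*31+14)%997=882 h(65,7)=(65*31+7)%997=28 h(84,84)=(84*31+84)%997=694 h(28,28)=(28*31+28)%997=896 -> [746, 609, 882, 28, 694, 896]
L2: h(746,609)=(746*31+609)%997=804 h(882,28)=(882*31+28)%997=451 h(694,896)=(694*31+896)%997=476 -> [804, 451, 476]
L3: h(804,451)=(804*31+451)%997=450 h(476,476)=(476*31+476)%997=277 -> [450, 277]
L4: h(450,277)=(450*31+277)%997=269 -> [269]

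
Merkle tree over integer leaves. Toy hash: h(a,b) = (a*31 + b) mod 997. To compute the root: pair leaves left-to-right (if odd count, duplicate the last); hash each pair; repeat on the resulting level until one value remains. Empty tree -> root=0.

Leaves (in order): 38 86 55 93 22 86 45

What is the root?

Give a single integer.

Answer: 587

Derivation:
L0: [38, 86, 55, 93, 22, 86, 45]
L1: h(38,86)=(38*31+86)%997=267 h(55,93)=(55*31+93)%997=801 h(22,86)=(22*31+86)%997=768 h(45,45)=(45*31+45)%997=443 -> [267, 801, 768, 443]
L2: h(267,801)=(267*31+801)%997=105 h(768,443)=(768*31+443)%997=323 -> [105, 323]
L3: h(105,323)=(105*31+323)%997=587 -> [587]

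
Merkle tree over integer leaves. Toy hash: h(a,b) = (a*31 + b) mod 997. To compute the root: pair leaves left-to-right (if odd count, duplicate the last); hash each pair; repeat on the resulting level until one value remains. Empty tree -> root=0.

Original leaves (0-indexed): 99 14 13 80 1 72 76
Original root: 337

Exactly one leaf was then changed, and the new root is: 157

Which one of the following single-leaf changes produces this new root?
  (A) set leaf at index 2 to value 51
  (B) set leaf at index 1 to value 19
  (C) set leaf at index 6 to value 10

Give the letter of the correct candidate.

Original leaves: [99, 14, 13, 80, 1, 72, 76]
Target new root: 157
Try each candidate change and compute the resulting root:
Candidate A: set leaf[2] = 51 -> leaves = [99, 14, 51, 80, 1, 72, 76]
  L0: [99, 14, 51, 80, 1, 72, 76]
  L1: h(99,14)=(99*31+14)%997=92 h(51,80)=(51*31+80)%997=664 h(1,72)=(1*31+72)%997=103 h(76,76)=(76*31+76)%997=438 -> [92, 664, 103, 438]
  L2: h(92,664)=(92*31+664)%997=525 h(103,438)=(103*31+438)%997=640 -> [525, 640]
  L3: h(525,640)=(525*31+640)%997=963 -> [963]
  root = 963 != target 157
Candidate B: set leaf[1] = 19 -> leaves = [99, 19, 13, 80, 1, 72, 76]
  L0: [99, 19, 13, 80, 1, 72, 76]
  L1: h(99,19)=(99*31+19)%997=97 h(13,80)=(13*31+80)%997=483 h(1,72)=(1*31+72)%997=103 h(76,76)=(76*31+76)%997=438 -> [97, 483, 103, 438]
  L2: h(97,483)=(97*31+483)%997=499 h(103,438)=(103*31+438)%997=640 -> [499, 640]
  L3: h(499,640)=(499*31+640)%997=157 -> [157]
  root = 157 == target 157  ** MATCH **
Candidate C: set leaf[6] = 10 -> leaves = [99, 14, 13, 80, 1, 72, 10]
  L0: [99, 14, 13, 80, 1, 72, 10]
  L1: h(99,14)=(99*31+14)%997=92 h(13,80)=(13*31+80)%997=483 h(1,72)=(1*31+72)%997=103 h(10,10)=(10*31+10)%997=320 -> [92, 483, 103, 320]
  L2: h(92,483)=(92*31+483)%997=344 h(103,320)=(103*31+320)%997=522 -> [344, 522]
  L3: h(344,522)=(344*31+522)%997=219 -> [219]
  root = 219 != target 157
Candidate B produces the target root.

Answer: B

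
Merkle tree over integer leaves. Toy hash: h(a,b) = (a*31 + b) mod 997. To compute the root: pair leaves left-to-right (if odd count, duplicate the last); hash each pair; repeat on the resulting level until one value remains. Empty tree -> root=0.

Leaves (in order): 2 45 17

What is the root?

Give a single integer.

L0: [2, 45, 17]
L1: h(2,45)=(2*31+45)%997=107 h(17,17)=(17*31+17)%997=544 -> [107, 544]
L2: h(107,544)=(107*31+544)%997=870 -> [870]

Answer: 870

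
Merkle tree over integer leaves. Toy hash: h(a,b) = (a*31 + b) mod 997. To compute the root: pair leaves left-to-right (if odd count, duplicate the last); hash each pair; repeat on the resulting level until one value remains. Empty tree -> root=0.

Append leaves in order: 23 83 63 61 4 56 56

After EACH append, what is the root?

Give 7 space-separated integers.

Answer: 23 796 770 768 985 655 273

Derivation:
After append 23 (leaves=[23]):
  L0: [23]
  root=23
After append 83 (leaves=[23, 83]):
  L0: [23, 83]
  L1: h(23,83)=(23*31+83)%997=796 -> [796]
  root=796
After append 63 (leaves=[23, 83, 63]):
  L0: [23, 83, 63]
  L1: h(23,83)=(23*31+83)%997=796 h(63,63)=(63*31+63)%997=22 -> [796, 22]
  L2: h(796,22)=(796*31+22)%997=770 -> [770]
  root=770
After append 61 (leaves=[23, 83, 63, 61]):
  L0: [23, 83, 63, 61]
  L1: h(23,83)=(23*31+83)%997=796 h(63,61)=(63*31+61)%997=20 -> [796, 20]
  L2: h(796,20)=(796*31+20)%997=768 -> [768]
  root=768
After append 4 (leaves=[23, 83, 63, 61, 4]):
  L0: [23, 83, 63, 61, 4]
  L1: h(23,83)=(23*31+83)%997=796 h(63,61)=(63*31+61)%997=20 h(4,4)=(4*31+4)%997=128 -> [796, 20, 128]
  L2: h(796,20)=(796*31+20)%997=768 h(128,128)=(128*31+128)%997=108 -> [768, 108]
  L3: h(768,108)=(768*31+108)%997=985 -> [985]
  root=985
After append 56 (leaves=[23, 83, 63, 61, 4, 56]):
  L0: [23, 83, 63, 61, 4, 56]
  L1: h(23,83)=(23*31+83)%997=796 h(63,61)=(63*31+61)%997=20 h(4,56)=(4*31+56)%997=180 -> [796, 20, 180]
  L2: h(796,20)=(796*31+20)%997=768 h(180,180)=(180*31+180)%997=775 -> [768, 775]
  L3: h(768,775)=(768*31+775)%997=655 -> [655]
  root=655
After append 56 (leaves=[23, 83, 63, 61, 4, 56, 56]):
  L0: [23, 83, 63, 61, 4, 56, 56]
  L1: h(23,83)=(23*31+83)%997=796 h(63,61)=(63*31+61)%997=20 h(4,56)=(4*31+56)%997=180 h(56,56)=(56*31+56)%997=795 -> [796, 20, 180, 795]
  L2: h(796,20)=(796*31+20)%997=768 h(180,795)=(180*31+795)%997=393 -> [768, 393]
  L3: h(768,393)=(768*31+393)%997=273 -> [273]
  root=273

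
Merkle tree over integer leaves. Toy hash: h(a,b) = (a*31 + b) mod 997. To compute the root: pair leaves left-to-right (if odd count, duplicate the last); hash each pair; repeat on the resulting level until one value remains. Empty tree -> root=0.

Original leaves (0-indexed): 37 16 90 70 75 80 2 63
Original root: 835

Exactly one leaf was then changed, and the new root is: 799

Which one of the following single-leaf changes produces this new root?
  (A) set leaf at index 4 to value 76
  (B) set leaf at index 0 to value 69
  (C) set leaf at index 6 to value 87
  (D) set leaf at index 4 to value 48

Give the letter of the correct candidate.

Original leaves: [37, 16, 90, 70, 75, 80, 2, 63]
Target new root: 799
Try each candidate change and compute the resulting root:
Candidate A: set leaf[4] = 76 -> leaves = [37, 16, 90, 70, 76, 80, 2, 63]
  L0: [37, 16, 90, 70, 76, 80, 2, 63]
  L1: h(37,16)=(37*31+16)%997=166 h(90,70)=(90*31+70)%997=866 h(76,80)=(76*31+80)%997=442 h(2,63)=(2*31+63)%997=125 -> [166, 866, 442, 125]
  L2: h(166,866)=(166*31+866)%997=30 h(442,125)=(442*31+125)%997=866 -> [30, 866]
  L3: h(30,866)=(30*31+866)%997=799 -> [799]
  root = 799 == target 799  ** MATCH **
Candidate B: set leaf[0] = 69 -> leaves = [69, 16, 90, 70, 75, 80, 2, 63]
  L0: [69, 16, 90, 70, 75, 80, 2, 63]
  L1: h(69,16)=(69*31+16)%997=161 h(90,70)=(90*31+70)%997=866 h(75,80)=(75*31+80)%997=411 h(2,63)=(2*31+63)%997=125 -> [161, 866, 411, 125]
  L2: h(161,866)=(161*31+866)%997=872 h(411,125)=(411*31+125)%997=902 -> [872, 902]
  L3: h(872,902)=(872*31+902)%997=18 -> [18]
  root = 18 != target 799
Candidate C: set leaf[6] = 87 -> leaves = [37, 16, 90, 70, 75, 80, 87, 63]
  L0: [37, 16, 90, 70, 75, 80, 87, 63]
  L1: h(37,16)=(37*31+16)%997=166 h(90,70)=(90*31+70)%997=866 h(75,80)=(75*31+80)%997=411 h(87,63)=(87*31+63)%997=766 -> [166, 866, 411, 766]
  L2: h(166,866)=(166*31+866)%997=30 h(411,766)=(411*31+766)%997=546 -> [30, 546]
  L3: h(30,546)=(30*31+546)%997=479 -> [479]
  root = 479 != target 799
Candidate D: set leaf[4] = 48 -> leaves = [37, 16, 90, 70, 48, 80, 2, 63]
  L0: [37, 16, 90, 70, 48, 80, 2, 63]
  L1: h(37,16)=(37*31+16)%997=166 h(90,70)=(90*31+70)%997=866 h(48,80)=(48*31+80)%997=571 h(2,63)=(2*31+63)%997=125 -> [166, 866, 571, 125]
  L2: h(166,866)=(166*31+866)%997=30 h(571,125)=(571*31+125)%997=877 -> [30, 877]
  L3: h(30,877)=(30*31+877)%997=810 -> [810]
  root = 810 != target 799
Candidate A produces the target root.

Answer: A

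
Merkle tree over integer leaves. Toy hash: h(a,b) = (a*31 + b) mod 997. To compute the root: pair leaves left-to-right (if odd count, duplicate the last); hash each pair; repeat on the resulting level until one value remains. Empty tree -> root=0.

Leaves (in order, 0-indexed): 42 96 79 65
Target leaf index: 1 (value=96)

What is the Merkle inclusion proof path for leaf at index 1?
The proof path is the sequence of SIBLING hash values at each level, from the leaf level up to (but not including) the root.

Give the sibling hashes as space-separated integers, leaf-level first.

L0 (leaves): [42, 96, 79, 65], target index=1
L1: h(42,96)=(42*31+96)%997=401 [pair 0] h(79,65)=(79*31+65)%997=520 [pair 1] -> [401, 520]
  Sibling for proof at L0: 42
L2: h(401,520)=(401*31+520)%997=987 [pair 0] -> [987]
  Sibling for proof at L1: 520
Root: 987
Proof path (sibling hashes from leaf to root): [42, 520]

Answer: 42 520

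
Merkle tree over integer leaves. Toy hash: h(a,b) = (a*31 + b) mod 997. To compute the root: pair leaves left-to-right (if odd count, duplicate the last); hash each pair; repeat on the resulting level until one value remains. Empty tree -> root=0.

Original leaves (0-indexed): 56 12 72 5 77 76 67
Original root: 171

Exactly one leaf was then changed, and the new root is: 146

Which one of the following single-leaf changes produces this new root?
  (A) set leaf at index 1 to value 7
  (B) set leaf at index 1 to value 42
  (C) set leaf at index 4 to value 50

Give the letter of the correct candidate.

Original leaves: [56, 12, 72, 5, 77, 76, 67]
Target new root: 146
Try each candidate change and compute the resulting root:
Candidate A: set leaf[1] = 7 -> leaves = [56, 7, 72, 5, 77, 76, 67]
  L0: [56, 7, 72, 5, 77, 76, 67]
  L1: h(56,7)=(56*31+7)%997=746 h(72,5)=(72*31+5)%997=243 h(77,76)=(77*31+76)%997=469 h(67,67)=(67*31+67)%997=150 -> [746, 243, 469, 150]
  L2: h(746,243)=(746*31+243)%997=438 h(469,150)=(469*31+150)%997=731 -> [438, 731]
  L3: h(438,731)=(438*31+731)%997=351 -> [351]
  root = 351 != target 146
Candidate B: set leaf[1] = 42 -> leaves = [56, 42, 72, 5, 77, 76, 67]
  L0: [56, 42, 72, 5, 77, 76, 67]
  L1: h(56,42)=(56*31+42)%997=781 h(72,5)=(72*31+5)%997=243 h(77,76)=(77*31+76)%997=469 h(67,67)=(67*31+67)%997=150 -> [781, 243, 469, 150]
  L2: h(781,243)=(781*31+243)%997=526 h(469,150)=(469*31+150)%997=731 -> [526, 731]
  L3: h(526,731)=(526*31+731)%997=88 -> [88]
  root = 88 != target 146
Candidate C: set leaf[4] = 50 -> leaves = [56, 12, 72, 5, 50, 76, 67]
  L0: [56, 12, 72, 5, 50, 76, 67]
  L1: h(56,12)=(56*31+12)%997=751 h(72,5)=(72*31+5)%997=243 h(50,76)=(50*31+76)%997=629 h(67,67)=(67*31+67)%997=150 -> [751, 243, 629, 150]
  L2: h(751,243)=(751*31+243)%997=593 h(629,150)=(629*31+150)%997=706 -> [593, 706]
  L3: h(593,706)=(593*31+706)%997=146 -> [146]
  root = 146 == target 146  ** MATCH **
Candidate C produces the target root.

Answer: C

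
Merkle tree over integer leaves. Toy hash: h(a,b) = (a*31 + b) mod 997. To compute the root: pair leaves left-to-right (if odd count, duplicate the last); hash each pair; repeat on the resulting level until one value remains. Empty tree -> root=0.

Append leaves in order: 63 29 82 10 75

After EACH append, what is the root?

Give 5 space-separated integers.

After append 63 (leaves=[63]):
  L0: [63]
  root=63
After append 29 (leaves=[63, 29]):
  L0: [63, 29]
  L1: h(63,29)=(63*31+29)%997=985 -> [985]
  root=985
After append 82 (leaves=[63, 29, 82]):
  L0: [63, 29, 82]
  L1: h(63,29)=(63*31+29)%997=985 h(82,82)=(82*31+82)%997=630 -> [985, 630]
  L2: h(985,630)=(985*31+630)%997=258 -> [258]
  root=258
After append 10 (leaves=[63, 29, 82, 10]):
  L0: [63, 29, 82, 10]
  L1: h(63,29)=(63*31+29)%997=985 h(82,10)=(82*31+10)%997=558 -> [985, 558]
  L2: h(985,558)=(985*31+558)%997=186 -> [186]
  root=186
After append 75 (leaves=[63, 29, 82, 10, 75]):
  L0: [63, 29, 82, 10, 75]
  L1: h(63,29)=(63*31+29)%997=985 h(82,10)=(82*31+10)%997=558 h(75,75)=(75*31+75)%997=406 -> [985, 558, 406]
  L2: h(985,558)=(985*31+558)%997=186 h(406,406)=(406*31+406)%997=31 -> [186, 31]
  L3: h(186,31)=(186*31+31)%997=812 -> [812]
  root=812

Answer: 63 985 258 186 812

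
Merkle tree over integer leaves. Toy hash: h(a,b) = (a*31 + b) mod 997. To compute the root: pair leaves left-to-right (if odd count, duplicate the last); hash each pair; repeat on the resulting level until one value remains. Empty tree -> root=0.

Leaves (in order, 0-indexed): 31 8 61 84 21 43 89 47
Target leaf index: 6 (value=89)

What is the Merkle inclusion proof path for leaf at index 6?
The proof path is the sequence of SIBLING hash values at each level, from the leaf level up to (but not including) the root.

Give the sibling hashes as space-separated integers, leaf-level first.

L0 (leaves): [31, 8, 61, 84, 21, 43, 89, 47], target index=6
L1: h(31,8)=(31*31+8)%997=969 [pair 0] h(61,84)=(61*31+84)%997=978 [pair 1] h(21,43)=(21*31+43)%997=694 [pair 2] h(89,47)=(89*31+47)%997=812 [pair 3] -> [969, 978, 694, 812]
  Sibling for proof at L0: 47
L2: h(969,978)=(969*31+978)%997=110 [pair 0] h(694,812)=(694*31+812)%997=392 [pair 1] -> [110, 392]
  Sibling for proof at L1: 694
L3: h(110,392)=(110*31+392)%997=811 [pair 0] -> [811]
  Sibling for proof at L2: 110
Root: 811
Proof path (sibling hashes from leaf to root): [47, 694, 110]

Answer: 47 694 110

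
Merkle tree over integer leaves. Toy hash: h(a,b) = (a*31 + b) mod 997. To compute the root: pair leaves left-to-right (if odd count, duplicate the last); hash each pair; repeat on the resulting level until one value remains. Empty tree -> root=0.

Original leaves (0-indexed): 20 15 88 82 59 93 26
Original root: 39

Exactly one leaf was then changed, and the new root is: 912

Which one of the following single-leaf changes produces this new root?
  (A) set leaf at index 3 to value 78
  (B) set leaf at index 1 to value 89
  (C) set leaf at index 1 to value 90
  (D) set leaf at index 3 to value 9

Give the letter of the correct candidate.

Original leaves: [20, 15, 88, 82, 59, 93, 26]
Target new root: 912
Try each candidate change and compute the resulting root:
Candidate A: set leaf[3] = 78 -> leaves = [20, 15, 88, 78, 59, 93, 26]
  L0: [20, 15, 88, 78, 59, 93, 26]
  L1: h(20,15)=(20*31+15)%997=635 h(88,78)=(88*31+78)%997=812 h(59,93)=(59*31+93)%997=925 h(26,26)=(26*31+26)%997=832 -> [635, 812, 925, 832]
  L2: h(635,812)=(635*31+812)%997=557 h(925,832)=(925*31+832)%997=594 -> [557, 594]
  L3: h(557,594)=(557*31+594)%997=912 -> [912]
  root = 912 == target 912  ** MATCH **
Candidate B: set leaf[1] = 89 -> leaves = [20, 89, 88, 82, 59, 93, 26]
  L0: [20, 89, 88, 82, 59, 93, 26]
  L1: h(20,89)=(20*31+89)%997=709 h(88,82)=(88*31+82)%997=816 h(59,93)=(59*31+93)%997=925 h(26,26)=(26*31+26)%997=832 -> [709, 816, 925, 832]
  L2: h(709,816)=(709*31+816)%997=861 h(925,832)=(925*31+832)%997=594 -> [861, 594]
  L3: h(861,594)=(861*31+594)%997=366 -> [366]
  root = 366 != target 912
Candidate C: set leaf[1] = 90 -> leaves = [20, 90, 88, 82, 59, 93, 26]
  L0: [20, 90, 88, 82, 59, 93, 26]
  L1: h(20,90)=(20*31+90)%997=710 h(88,82)=(88*31+82)%997=816 h(59,93)=(59*31+93)%997=925 h(26,26)=(26*31+26)%997=832 -> [710, 816, 925, 832]
  L2: h(710,816)=(710*31+816)%997=892 h(925,832)=(925*31+832)%997=594 -> [892, 594]
  L3: h(892,594)=(892*31+594)%997=330 -> [330]
  root = 330 != target 912
Candidate D: set leaf[3] = 9 -> leaves = [20, 15, 88, 9, 59, 93, 26]
  L0: [20, 15, 88, 9, 59, 93, 26]
  L1: h(20,15)=(20*31+15)%997=635 h(88,9)=(88*31+9)%997=743 h(59,93)=(59*31+93)%997=925 h(26,26)=(26*31+26)%997=832 -> [635, 743, 925, 832]
  L2: h(635,743)=(635*31+743)%997=488 h(925,832)=(925*31+832)%997=594 -> [488, 594]
  L3: h(488,594)=(488*31+594)%997=767 -> [767]
  root = 767 != target 912
Candidate A produces the target root.

Answer: A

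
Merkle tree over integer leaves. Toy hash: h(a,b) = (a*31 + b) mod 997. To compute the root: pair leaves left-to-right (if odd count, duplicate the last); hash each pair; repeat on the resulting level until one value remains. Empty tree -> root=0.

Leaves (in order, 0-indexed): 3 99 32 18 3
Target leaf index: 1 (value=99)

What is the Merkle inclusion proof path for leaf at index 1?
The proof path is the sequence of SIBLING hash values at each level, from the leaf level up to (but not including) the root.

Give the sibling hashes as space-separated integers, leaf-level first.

L0 (leaves): [3, 99, 32, 18, 3], target index=1
L1: h(3,99)=(3*31+99)%997=192 [pair 0] h(32,18)=(32*31+18)%997=13 [pair 1] h(3,3)=(3*31+3)%997=96 [pair 2] -> [192, 13, 96]
  Sibling for proof at L0: 3
L2: h(192,13)=(192*31+13)%997=980 [pair 0] h(96,96)=(96*31+96)%997=81 [pair 1] -> [980, 81]
  Sibling for proof at L1: 13
L3: h(980,81)=(980*31+81)%997=551 [pair 0] -> [551]
  Sibling for proof at L2: 81
Root: 551
Proof path (sibling hashes from leaf to root): [3, 13, 81]

Answer: 3 13 81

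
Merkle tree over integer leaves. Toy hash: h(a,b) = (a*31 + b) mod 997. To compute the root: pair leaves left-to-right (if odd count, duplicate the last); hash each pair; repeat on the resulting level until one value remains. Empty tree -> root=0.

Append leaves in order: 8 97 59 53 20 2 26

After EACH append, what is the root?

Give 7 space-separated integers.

After append 8 (leaves=[8]):
  L0: [8]
  root=8
After append 97 (leaves=[8, 97]):
  L0: [8, 97]
  L1: h(8,97)=(8*31+97)%997=345 -> [345]
  root=345
After append 59 (leaves=[8, 97, 59]):
  L0: [8, 97, 59]
  L1: h(8,97)=(8*31+97)%997=345 h(59,59)=(59*31+59)%997=891 -> [345, 891]
  L2: h(345,891)=(345*31+891)%997=619 -> [619]
  root=619
After append 53 (leaves=[8, 97, 59, 53]):
  L0: [8, 97, 59, 53]
  L1: h(8,97)=(8*31+97)%997=345 h(59,53)=(59*31+53)%997=885 -> [345, 885]
  L2: h(345,885)=(345*31+885)%997=613 -> [613]
  root=613
After append 20 (leaves=[8, 97, 59, 53, 20]):
  L0: [8, 97, 59, 53, 20]
  L1: h(8,97)=(8*31+97)%997=345 h(59,53)=(59*31+53)%997=885 h(20,20)=(20*31+20)%997=640 -> [345, 885, 640]
  L2: h(345,885)=(345*31+885)%997=613 h(640,640)=(640*31+640)%997=540 -> [613, 540]
  L3: h(613,540)=(613*31+540)%997=600 -> [600]
  root=600
After append 2 (leaves=[8, 97, 59, 53, 20, 2]):
  L0: [8, 97, 59, 53, 20, 2]
  L1: h(8,97)=(8*31+97)%997=345 h(59,53)=(59*31+53)%997=885 h(20,2)=(20*31+2)%997=622 -> [345, 885, 622]
  L2: h(345,885)=(345*31+885)%997=613 h(622,622)=(622*31+622)%997=961 -> [613, 961]
  L3: h(613,961)=(613*31+961)%997=24 -> [24]
  root=24
After append 26 (leaves=[8, 97, 59, 53, 20, 2, 26]):
  L0: [8, 97, 59, 53, 20, 2, 26]
  L1: h(8,97)=(8*31+97)%997=345 h(59,53)=(59*31+53)%997=885 h(20,2)=(20*31+2)%997=622 h(26,26)=(26*31+26)%997=832 -> [345, 885, 622, 832]
  L2: h(345,885)=(345*31+885)%997=613 h(622,832)=(622*31+832)%997=174 -> [613, 174]
  L3: h(613,174)=(613*31+174)%997=234 -> [234]
  root=234

Answer: 8 345 619 613 600 24 234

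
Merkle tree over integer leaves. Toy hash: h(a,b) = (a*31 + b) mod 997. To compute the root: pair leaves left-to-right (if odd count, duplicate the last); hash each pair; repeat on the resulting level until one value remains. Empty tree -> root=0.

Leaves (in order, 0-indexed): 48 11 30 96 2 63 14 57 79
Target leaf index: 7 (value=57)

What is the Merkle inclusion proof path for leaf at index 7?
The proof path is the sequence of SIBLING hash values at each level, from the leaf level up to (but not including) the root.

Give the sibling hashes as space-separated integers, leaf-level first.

L0 (leaves): [48, 11, 30, 96, 2, 63, 14, 57, 79], target index=7
L1: h(48,11)=(48*31+11)%997=502 [pair 0] h(30,96)=(30*31+96)%997=29 [pair 1] h(2,63)=(2*31+63)%997=125 [pair 2] h(14,57)=(14*31+57)%997=491 [pair 3] h(79,79)=(79*31+79)%997=534 [pair 4] -> [502, 29, 125, 491, 534]
  Sibling for proof at L0: 14
L2: h(502,29)=(502*31+29)%997=636 [pair 0] h(125,491)=(125*31+491)%997=378 [pair 1] h(534,534)=(534*31+534)%997=139 [pair 2] -> [636, 378, 139]
  Sibling for proof at L1: 125
L3: h(636,378)=(636*31+378)%997=154 [pair 0] h(139,139)=(139*31+139)%997=460 [pair 1] -> [154, 460]
  Sibling for proof at L2: 636
L4: h(154,460)=(154*31+460)%997=249 [pair 0] -> [249]
  Sibling for proof at L3: 460
Root: 249
Proof path (sibling hashes from leaf to root): [14, 125, 636, 460]

Answer: 14 125 636 460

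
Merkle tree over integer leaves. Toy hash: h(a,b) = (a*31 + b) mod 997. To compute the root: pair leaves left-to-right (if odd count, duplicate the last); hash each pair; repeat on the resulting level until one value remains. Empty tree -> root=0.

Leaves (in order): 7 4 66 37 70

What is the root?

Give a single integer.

L0: [7, 4, 66, 37, 70]
L1: h(7,4)=(7*31+4)%997=221 h(66,37)=(66*31+37)%997=89 h(70,70)=(70*31+70)%997=246 -> [221, 89, 246]
L2: h(221,89)=(221*31+89)%997=958 h(246,246)=(246*31+246)%997=893 -> [958, 893]
L3: h(958,893)=(958*31+893)%997=681 -> [681]

Answer: 681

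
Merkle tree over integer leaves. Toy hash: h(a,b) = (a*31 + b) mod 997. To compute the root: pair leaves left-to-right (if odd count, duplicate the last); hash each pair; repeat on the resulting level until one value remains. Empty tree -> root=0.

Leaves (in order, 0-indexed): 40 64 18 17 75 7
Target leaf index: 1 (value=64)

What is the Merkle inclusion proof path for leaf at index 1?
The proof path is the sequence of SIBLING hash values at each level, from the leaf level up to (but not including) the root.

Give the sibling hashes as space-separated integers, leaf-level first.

Answer: 40 575 846

Derivation:
L0 (leaves): [40, 64, 18, 17, 75, 7], target index=1
L1: h(40,64)=(40*31+64)%997=307 [pair 0] h(18,17)=(18*31+17)%997=575 [pair 1] h(75,7)=(75*31+7)%997=338 [pair 2] -> [307, 575, 338]
  Sibling for proof at L0: 40
L2: h(307,575)=(307*31+575)%997=122 [pair 0] h(338,338)=(338*31+338)%997=846 [pair 1] -> [122, 846]
  Sibling for proof at L1: 575
L3: h(122,846)=(122*31+846)%997=640 [pair 0] -> [640]
  Sibling for proof at L2: 846
Root: 640
Proof path (sibling hashes from leaf to root): [40, 575, 846]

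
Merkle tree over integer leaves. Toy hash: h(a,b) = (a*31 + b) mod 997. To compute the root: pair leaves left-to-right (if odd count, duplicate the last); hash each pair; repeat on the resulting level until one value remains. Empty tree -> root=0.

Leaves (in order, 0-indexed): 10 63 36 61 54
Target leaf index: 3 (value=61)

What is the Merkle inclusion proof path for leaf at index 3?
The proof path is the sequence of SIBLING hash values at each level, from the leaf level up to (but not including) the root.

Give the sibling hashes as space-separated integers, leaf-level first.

L0 (leaves): [10, 63, 36, 61, 54], target index=3
L1: h(10,63)=(10*31+63)%997=373 [pair 0] h(36,61)=(36*31+61)%997=180 [pair 1] h(54,54)=(54*31+54)%997=731 [pair 2] -> [373, 180, 731]
  Sibling for proof at L0: 36
L2: h(373,180)=(373*31+180)%997=776 [pair 0] h(731,731)=(731*31+731)%997=461 [pair 1] -> [776, 461]
  Sibling for proof at L1: 373
L3: h(776,461)=(776*31+461)%997=589 [pair 0] -> [589]
  Sibling for proof at L2: 461
Root: 589
Proof path (sibling hashes from leaf to root): [36, 373, 461]

Answer: 36 373 461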